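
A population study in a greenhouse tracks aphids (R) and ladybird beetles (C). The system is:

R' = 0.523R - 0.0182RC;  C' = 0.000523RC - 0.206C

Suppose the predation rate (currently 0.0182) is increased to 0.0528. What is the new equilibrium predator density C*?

At the interior fixed point, setting dR/dt = 0 with R > 0 fixes C* = (prey growth rate)/(RC coefficient) — independent of the other coefficients.
With the change, C* = 0.523/0.0528 = 9.91; it falls from 28.7.

C* ≈ 9.91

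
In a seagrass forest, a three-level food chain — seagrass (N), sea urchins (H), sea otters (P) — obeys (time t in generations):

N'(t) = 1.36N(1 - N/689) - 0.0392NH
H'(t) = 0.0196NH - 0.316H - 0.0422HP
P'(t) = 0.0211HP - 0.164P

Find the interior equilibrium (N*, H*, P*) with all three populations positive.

From dP/dt = 0: 0.0211H* = 0.164, so H* = 7.77.
From dN/dt = 0: 1.36(1 - N*/689) = 0.0392·7.77, giving N* = 689·(1 - 0.224) = 535.
From dH/dt = 0: 0.0196·535 - 0.316 = 0.0422P*, so P* = 10.2/0.0422 = 241.

N* ≈ 535, H* ≈ 7.77, P* ≈ 241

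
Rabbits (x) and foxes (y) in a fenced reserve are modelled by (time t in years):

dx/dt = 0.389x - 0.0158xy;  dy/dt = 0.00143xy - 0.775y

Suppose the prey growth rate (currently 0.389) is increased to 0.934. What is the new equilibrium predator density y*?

At the interior fixed point, setting dx/dt = 0 with x > 0 fixes y* = (prey growth rate)/(xy coefficient) — independent of the other coefficients.
With the change, y* = 0.934/0.0158 = 59.1; it rises from 24.6.

y* ≈ 59.1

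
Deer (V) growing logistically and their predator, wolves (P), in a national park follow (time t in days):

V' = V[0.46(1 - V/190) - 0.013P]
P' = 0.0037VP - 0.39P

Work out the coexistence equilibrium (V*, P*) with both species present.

V* ≈ 105, P* ≈ 15.8

From dP/dt = 0 with P > 0: 0.0037V* = 0.39, so V* = 105.
Substitute into dV/dt = 0: 0.46(1 - 105/190) = 0.013P*.
The bracket is 0.445, giving P* = 0.205/0.013 = 15.8.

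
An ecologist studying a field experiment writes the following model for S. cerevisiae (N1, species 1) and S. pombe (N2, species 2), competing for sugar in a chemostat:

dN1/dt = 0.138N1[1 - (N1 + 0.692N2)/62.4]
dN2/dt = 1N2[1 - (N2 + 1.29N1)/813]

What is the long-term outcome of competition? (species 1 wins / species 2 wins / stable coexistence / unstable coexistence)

Compare the nullcline intercepts: K1/α12 = 62.4/0.692 = 90.2 < K2 = 813; K2/α21 = 813/1.29 = 630 > K1 = 62.4.
Since the inequalities point opposite ways, species 2 can invade but species 1 cannot.

species 2 excludes species 1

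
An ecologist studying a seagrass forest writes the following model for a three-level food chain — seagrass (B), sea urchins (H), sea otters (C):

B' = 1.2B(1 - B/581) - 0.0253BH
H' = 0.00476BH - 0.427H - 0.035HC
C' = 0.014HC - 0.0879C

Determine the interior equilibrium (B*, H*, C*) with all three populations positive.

B* ≈ 504, H* ≈ 6.28, C* ≈ 56.4

From dC/dt = 0: 0.014H* = 0.0879, so H* = 6.28.
From dB/dt = 0: 1.2(1 - B*/581) = 0.0253·6.28, giving B* = 581·(1 - 0.132) = 504.
From dH/dt = 0: 0.00476·504 - 0.427 = 0.035C*, so C* = 1.97/0.035 = 56.4.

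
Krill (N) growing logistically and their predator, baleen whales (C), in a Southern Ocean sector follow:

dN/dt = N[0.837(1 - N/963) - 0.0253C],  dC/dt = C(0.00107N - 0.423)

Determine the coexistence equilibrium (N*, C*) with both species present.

N* ≈ 395, C* ≈ 19.5

From dC/dt = 0 with C > 0: 0.00107N* = 0.423, so N* = 395.
Substitute into dN/dt = 0: 0.837(1 - 395/963) = 0.0253C*.
The bracket is 0.589, giving C* = 0.493/0.0253 = 19.5.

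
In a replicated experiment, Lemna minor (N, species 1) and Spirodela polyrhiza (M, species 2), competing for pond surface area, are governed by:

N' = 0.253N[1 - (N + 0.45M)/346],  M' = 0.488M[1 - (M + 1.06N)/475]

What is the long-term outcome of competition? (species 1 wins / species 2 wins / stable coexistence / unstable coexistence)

Compare the nullcline intercepts: K1/α12 = 346/0.45 = 769 > K2 = 475; K2/α21 = 475/1.06 = 448 > K1 = 346.
Since both inequalities hold, each species can invade when rare, so the interior equilibrium is stable.

stable coexistence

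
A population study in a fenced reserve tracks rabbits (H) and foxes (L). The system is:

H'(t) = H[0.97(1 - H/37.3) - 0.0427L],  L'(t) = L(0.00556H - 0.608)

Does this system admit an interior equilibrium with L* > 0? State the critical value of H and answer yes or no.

The predator equation gives dL/dt > 0 only when H > 0.608/0.00556 = 109.
Without the predator, H → K = 37.3. Since 37.3 < 109, the predator cannot invade.

Threshold H = 109; K < 109, so no, the predator goes extinct.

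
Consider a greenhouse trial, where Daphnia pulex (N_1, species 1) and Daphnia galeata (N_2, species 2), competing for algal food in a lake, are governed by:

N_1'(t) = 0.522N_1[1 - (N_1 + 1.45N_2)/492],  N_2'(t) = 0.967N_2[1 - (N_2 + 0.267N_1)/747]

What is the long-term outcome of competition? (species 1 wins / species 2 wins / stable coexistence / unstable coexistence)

species 2 excludes species 1

Compare the nullcline intercepts: K1/α12 = 492/1.45 = 339 < K2 = 747; K2/α21 = 747/0.267 = 2800 > K1 = 492.
Since the inequalities point opposite ways, species 2 can invade but species 1 cannot.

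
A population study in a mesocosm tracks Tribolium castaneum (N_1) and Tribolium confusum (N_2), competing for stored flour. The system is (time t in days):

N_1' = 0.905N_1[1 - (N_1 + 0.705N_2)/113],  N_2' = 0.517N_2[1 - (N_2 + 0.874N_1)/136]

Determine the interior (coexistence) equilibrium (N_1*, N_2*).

N_1* ≈ 44.6, N_2* ≈ 97

Setting both brackets to zero gives the nullclines N_1 + 0.705N_2 = 113 and 0.874N_1 + N_2 = 136.
Substituting N_2 = 136 - 0.874N_1 into the first: N_1(1 - 0.705·0.874) = 113 - 0.705·136.
So N_1* = 17.1/0.384 = 44.6, and then N_2* = 136 - 0.874·44.6 = 97.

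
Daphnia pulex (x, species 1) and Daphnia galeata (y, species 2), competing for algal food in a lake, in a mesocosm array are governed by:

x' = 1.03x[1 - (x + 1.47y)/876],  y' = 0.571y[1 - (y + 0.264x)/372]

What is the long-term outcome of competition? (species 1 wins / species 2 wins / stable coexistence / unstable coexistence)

Compare the nullcline intercepts: K1/α12 = 876/1.47 = 596 > K2 = 372; K2/α21 = 372/0.264 = 1410 > K1 = 876.
Since both inequalities hold, each species can invade when rare, so the interior equilibrium is stable.

stable coexistence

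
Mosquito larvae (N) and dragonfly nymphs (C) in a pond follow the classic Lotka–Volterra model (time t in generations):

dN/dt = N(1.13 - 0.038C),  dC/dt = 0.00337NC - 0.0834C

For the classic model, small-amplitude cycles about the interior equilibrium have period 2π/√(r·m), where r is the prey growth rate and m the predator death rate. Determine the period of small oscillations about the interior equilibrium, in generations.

Here r = 1.13 and m = 0.0834, so r·m = 0.0942.
ω = √0.0942 = 0.307 per generation, hence T = 2π/ω ≈ 20.5 generations.

T ≈ 20.5 generations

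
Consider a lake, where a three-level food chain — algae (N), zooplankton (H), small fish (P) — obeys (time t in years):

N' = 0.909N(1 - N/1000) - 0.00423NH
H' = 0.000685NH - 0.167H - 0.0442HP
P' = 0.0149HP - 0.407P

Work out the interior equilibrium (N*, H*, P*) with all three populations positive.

From dP/dt = 0: 0.0149H* = 0.407, so H* = 27.3.
From dN/dt = 0: 0.909(1 - N*/1000) = 0.00423·27.3, giving N* = 1000·(1 - 0.127) = 873.
From dH/dt = 0: 0.000685·873 - 0.167 = 0.0442P*, so P* = 0.431/0.0442 = 9.75.

N* ≈ 873, H* ≈ 27.3, P* ≈ 9.75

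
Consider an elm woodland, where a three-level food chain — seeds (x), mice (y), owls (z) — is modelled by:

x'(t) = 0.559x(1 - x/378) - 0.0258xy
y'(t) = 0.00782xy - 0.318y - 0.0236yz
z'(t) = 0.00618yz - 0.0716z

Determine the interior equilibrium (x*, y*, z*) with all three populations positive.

From dz/dt = 0: 0.00618y* = 0.0716, so y* = 11.6.
From dx/dt = 0: 0.559(1 - x*/378) = 0.0258·11.6, giving x* = 378·(1 - 0.535) = 176.
From dy/dt = 0: 0.00782·176 - 0.318 = 0.0236z*, so z* = 1.06/0.0236 = 44.8.

x* ≈ 176, y* ≈ 11.6, z* ≈ 44.8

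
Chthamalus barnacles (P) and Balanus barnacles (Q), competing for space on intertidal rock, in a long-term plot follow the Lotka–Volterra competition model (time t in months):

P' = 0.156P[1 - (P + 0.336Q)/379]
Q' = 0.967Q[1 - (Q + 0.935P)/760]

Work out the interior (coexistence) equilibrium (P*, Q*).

P* ≈ 180, Q* ≈ 591

Setting both brackets to zero gives the nullclines P + 0.336Q = 379 and 0.935P + Q = 760.
Substituting Q = 760 - 0.935P into the first: P(1 - 0.336·0.935) = 379 - 0.336·760.
So P* = 124/0.686 = 180, and then Q* = 760 - 0.935·180 = 591.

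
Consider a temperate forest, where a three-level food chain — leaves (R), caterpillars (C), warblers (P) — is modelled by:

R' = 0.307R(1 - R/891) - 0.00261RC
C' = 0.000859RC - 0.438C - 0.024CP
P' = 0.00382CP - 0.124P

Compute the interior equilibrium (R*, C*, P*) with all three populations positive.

From dP/dt = 0: 0.00382C* = 0.124, so C* = 32.5.
From dR/dt = 0: 0.307(1 - R*/891) = 0.00261·32.5, giving R* = 891·(1 - 0.276) = 645.
From dC/dt = 0: 0.000859·645 - 0.438 = 0.024P*, so P* = 0.116/0.024 = 4.84.

R* ≈ 645, C* ≈ 32.5, P* ≈ 4.84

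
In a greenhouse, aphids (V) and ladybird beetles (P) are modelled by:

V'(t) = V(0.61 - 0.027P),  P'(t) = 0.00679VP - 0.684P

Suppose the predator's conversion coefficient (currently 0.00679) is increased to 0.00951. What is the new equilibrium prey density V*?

At the interior fixed point, setting dP/dt = 0 with P > 0 fixes V* = (predator death rate)/(VP coefficient) — independent of the other coefficients.
With the change, V* = 0.684/0.00951 = 71.9; it falls from 101.

V* ≈ 71.9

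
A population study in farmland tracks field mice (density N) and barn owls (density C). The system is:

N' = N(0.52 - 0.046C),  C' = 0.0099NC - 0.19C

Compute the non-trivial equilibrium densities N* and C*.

N* ≈ 19.2, C* ≈ 11.3

Set dC/dt = 0 with C > 0: 0.0099N - 0.19 = 0, so N* = 0.19/0.0099 = 19.2.
Set dN/dt = 0 with N > 0: 0.52 - 0.046C = 0, so C* = 0.52/0.046 = 11.3.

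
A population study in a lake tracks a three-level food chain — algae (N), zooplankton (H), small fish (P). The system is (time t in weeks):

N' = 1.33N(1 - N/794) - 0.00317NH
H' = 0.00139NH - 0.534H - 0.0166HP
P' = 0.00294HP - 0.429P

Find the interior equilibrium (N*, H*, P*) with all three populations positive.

N* ≈ 518, H* ≈ 146, P* ≈ 11.2

From dP/dt = 0: 0.00294H* = 0.429, so H* = 146.
From dN/dt = 0: 1.33(1 - N*/794) = 0.00317·146, giving N* = 794·(1 - 0.348) = 518.
From dH/dt = 0: 0.00139·518 - 0.534 = 0.0166P*, so P* = 0.186/0.0166 = 11.2.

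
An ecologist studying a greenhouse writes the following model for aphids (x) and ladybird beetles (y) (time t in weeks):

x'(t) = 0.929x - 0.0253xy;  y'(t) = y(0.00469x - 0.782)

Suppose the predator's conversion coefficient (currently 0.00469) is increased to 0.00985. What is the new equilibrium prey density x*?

x* ≈ 79.4

At the interior fixed point, setting dy/dt = 0 with y > 0 fixes x* = (predator death rate)/(xy coefficient) — independent of the other coefficients.
With the change, x* = 0.782/0.00985 = 79.4; it falls from 167.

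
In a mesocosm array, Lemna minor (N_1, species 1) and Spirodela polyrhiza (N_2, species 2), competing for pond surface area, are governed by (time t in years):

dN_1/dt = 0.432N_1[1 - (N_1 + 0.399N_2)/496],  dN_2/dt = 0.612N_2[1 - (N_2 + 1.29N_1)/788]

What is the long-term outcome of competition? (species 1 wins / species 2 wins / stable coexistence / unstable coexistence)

stable coexistence

Compare the nullcline intercepts: K1/α12 = 496/0.399 = 1240 > K2 = 788; K2/α21 = 788/1.29 = 611 > K1 = 496.
Since both inequalities hold, each species can invade when rare, so the interior equilibrium is stable.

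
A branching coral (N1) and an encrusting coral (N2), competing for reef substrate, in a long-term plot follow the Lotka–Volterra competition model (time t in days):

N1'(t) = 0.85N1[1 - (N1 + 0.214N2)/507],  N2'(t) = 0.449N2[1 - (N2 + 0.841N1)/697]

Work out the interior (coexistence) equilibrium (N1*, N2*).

N1* ≈ 436, N2* ≈ 330

Setting both brackets to zero gives the nullclines N1 + 0.214N2 = 507 and 0.841N1 + N2 = 697.
Substituting N2 = 697 - 0.841N1 into the first: N1(1 - 0.214·0.841) = 507 - 0.214·697.
So N1* = 358/0.82 = 436, and then N2* = 697 - 0.841·436 = 330.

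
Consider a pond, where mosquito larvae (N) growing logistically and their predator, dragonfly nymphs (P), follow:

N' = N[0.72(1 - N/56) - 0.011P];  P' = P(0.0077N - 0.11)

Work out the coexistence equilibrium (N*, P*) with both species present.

From dP/dt = 0 with P > 0: 0.0077N* = 0.11, so N* = 14.3.
Substitute into dN/dt = 0: 0.72(1 - 14.3/56) = 0.011P*.
The bracket is 0.745, giving P* = 0.536/0.011 = 48.8.

N* ≈ 14.3, P* ≈ 48.8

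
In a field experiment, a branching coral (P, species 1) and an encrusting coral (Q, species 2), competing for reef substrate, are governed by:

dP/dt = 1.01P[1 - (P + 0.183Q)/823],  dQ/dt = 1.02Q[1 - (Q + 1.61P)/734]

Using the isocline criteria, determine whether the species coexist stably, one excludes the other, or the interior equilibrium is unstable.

species 1 excludes species 2

Compare the nullcline intercepts: K1/α12 = 823/0.183 = 4500 > K2 = 734; K2/α21 = 734/1.61 = 456 < K1 = 823.
Since the inequalities point opposite ways, species 1 can invade but species 2 cannot.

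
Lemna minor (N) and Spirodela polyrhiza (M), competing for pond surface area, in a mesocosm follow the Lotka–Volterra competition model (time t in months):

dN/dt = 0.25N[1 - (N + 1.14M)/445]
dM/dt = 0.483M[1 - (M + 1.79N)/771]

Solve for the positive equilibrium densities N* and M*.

Setting both brackets to zero gives the nullclines N + 1.14M = 445 and 1.79N + M = 771.
Substituting M = 771 - 1.79N into the first: N(1 - 1.14·1.79) = 445 - 1.14·771.
So N* = -434/-1.04 = 417, and then M* = 771 - 1.79·417 = 24.6.

N* ≈ 417, M* ≈ 24.6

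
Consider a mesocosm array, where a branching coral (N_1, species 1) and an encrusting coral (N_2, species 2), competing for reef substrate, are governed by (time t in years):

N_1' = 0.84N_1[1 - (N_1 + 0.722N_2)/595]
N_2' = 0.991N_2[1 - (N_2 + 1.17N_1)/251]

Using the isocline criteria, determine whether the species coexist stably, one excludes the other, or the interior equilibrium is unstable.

species 1 excludes species 2

Compare the nullcline intercepts: K1/α12 = 595/0.722 = 824 > K2 = 251; K2/α21 = 251/1.17 = 215 < K1 = 595.
Since the inequalities point opposite ways, species 1 can invade but species 2 cannot.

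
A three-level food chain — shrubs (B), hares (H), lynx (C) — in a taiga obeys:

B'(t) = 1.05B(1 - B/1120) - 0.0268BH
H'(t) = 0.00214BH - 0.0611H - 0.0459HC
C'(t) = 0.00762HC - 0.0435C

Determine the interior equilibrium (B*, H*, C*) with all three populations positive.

From dC/dt = 0: 0.00762H* = 0.0435, so H* = 5.71.
From dB/dt = 0: 1.05(1 - B*/1120) = 0.0268·5.71, giving B* = 1120·(1 - 0.146) = 957.
From dH/dt = 0: 0.00214·957 - 0.0611 = 0.0459C*, so C* = 1.99/0.0459 = 43.3.

B* ≈ 957, H* ≈ 5.71, C* ≈ 43.3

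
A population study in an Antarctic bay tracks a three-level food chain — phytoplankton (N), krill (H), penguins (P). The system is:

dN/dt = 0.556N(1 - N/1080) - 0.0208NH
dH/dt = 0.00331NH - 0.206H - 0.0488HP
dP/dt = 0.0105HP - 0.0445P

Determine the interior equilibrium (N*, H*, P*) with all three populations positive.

N* ≈ 909, H* ≈ 4.24, P* ≈ 57.4

From dP/dt = 0: 0.0105H* = 0.0445, so H* = 4.24.
From dN/dt = 0: 0.556(1 - N*/1080) = 0.0208·4.24, giving N* = 1080·(1 - 0.159) = 909.
From dH/dt = 0: 0.00331·909 - 0.206 = 0.0488P*, so P* = 2.8/0.0488 = 57.4.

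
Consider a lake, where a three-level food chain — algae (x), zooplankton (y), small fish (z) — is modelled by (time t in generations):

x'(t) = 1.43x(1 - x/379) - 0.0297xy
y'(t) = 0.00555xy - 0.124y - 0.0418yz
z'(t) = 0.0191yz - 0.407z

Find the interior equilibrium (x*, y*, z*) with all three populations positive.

From dz/dt = 0: 0.0191y* = 0.407, so y* = 21.3.
From dx/dt = 0: 1.43(1 - x*/379) = 0.0297·21.3, giving x* = 379·(1 - 0.443) = 211.
From dy/dt = 0: 0.00555·211 - 0.124 = 0.0418z*, so z* = 1.05/0.0418 = 25.1.

x* ≈ 211, y* ≈ 21.3, z* ≈ 25.1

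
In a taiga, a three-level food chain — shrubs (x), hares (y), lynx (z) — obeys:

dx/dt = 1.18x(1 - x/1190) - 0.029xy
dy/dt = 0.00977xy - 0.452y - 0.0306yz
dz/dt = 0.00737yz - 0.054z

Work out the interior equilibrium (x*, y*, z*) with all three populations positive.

x* ≈ 976, y* ≈ 7.33, z* ≈ 297

From dz/dt = 0: 0.00737y* = 0.054, so y* = 7.33.
From dx/dt = 0: 1.18(1 - x*/1190) = 0.029·7.33, giving x* = 1190·(1 - 0.18) = 976.
From dy/dt = 0: 0.00977·976 - 0.452 = 0.0306z*, so z* = 9.08/0.0306 = 297.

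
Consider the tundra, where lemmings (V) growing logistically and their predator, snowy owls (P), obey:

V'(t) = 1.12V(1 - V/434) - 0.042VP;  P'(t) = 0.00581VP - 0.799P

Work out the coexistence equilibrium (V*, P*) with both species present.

From dP/dt = 0 with P > 0: 0.00581V* = 0.799, so V* = 138.
Substitute into dV/dt = 0: 1.12(1 - 138/434) = 0.042P*.
The bracket is 0.683, giving P* = 0.765/0.042 = 18.2.

V* ≈ 138, P* ≈ 18.2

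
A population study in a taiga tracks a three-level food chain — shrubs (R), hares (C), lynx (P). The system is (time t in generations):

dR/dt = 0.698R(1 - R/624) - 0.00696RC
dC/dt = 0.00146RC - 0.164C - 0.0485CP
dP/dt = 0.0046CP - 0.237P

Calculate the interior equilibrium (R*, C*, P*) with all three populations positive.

R* ≈ 303, C* ≈ 51.5, P* ≈ 5.75

From dP/dt = 0: 0.0046C* = 0.237, so C* = 51.5.
From dR/dt = 0: 0.698(1 - R*/624) = 0.00696·51.5, giving R* = 624·(1 - 0.514) = 303.
From dC/dt = 0: 0.00146·303 - 0.164 = 0.0485P*, so P* = 0.279/0.0485 = 5.75.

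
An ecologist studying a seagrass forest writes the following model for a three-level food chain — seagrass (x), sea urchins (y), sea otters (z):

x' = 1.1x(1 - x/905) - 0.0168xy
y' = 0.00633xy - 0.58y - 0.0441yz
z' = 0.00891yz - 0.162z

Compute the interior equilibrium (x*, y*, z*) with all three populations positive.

From dz/dt = 0: 0.00891y* = 0.162, so y* = 18.2.
From dx/dt = 0: 1.1(1 - x*/905) = 0.0168·18.2, giving x* = 905·(1 - 0.278) = 654.
From dy/dt = 0: 0.00633·654 - 0.58 = 0.0441z*, so z* = 3.56/0.0441 = 80.7.

x* ≈ 654, y* ≈ 18.2, z* ≈ 80.7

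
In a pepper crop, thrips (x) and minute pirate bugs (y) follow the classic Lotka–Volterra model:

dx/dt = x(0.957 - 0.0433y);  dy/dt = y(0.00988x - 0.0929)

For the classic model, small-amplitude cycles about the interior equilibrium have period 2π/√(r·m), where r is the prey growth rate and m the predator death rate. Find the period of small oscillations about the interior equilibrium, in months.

T ≈ 21.1 months

Here r = 0.957 and m = 0.0929, so r·m = 0.0889.
ω = √0.0889 = 0.298 per month, hence T = 2π/ω ≈ 21.1 months.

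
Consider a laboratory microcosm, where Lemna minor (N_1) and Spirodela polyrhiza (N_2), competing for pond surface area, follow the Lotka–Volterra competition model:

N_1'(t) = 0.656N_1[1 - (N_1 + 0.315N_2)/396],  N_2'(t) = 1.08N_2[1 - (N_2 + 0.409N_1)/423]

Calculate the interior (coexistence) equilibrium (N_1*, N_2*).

N_1* ≈ 302, N_2* ≈ 300

Setting both brackets to zero gives the nullclines N_1 + 0.315N_2 = 396 and 0.409N_1 + N_2 = 423.
Substituting N_2 = 423 - 0.409N_1 into the first: N_1(1 - 0.315·0.409) = 396 - 0.315·423.
So N_1* = 263/0.871 = 302, and then N_2* = 423 - 0.409·302 = 300.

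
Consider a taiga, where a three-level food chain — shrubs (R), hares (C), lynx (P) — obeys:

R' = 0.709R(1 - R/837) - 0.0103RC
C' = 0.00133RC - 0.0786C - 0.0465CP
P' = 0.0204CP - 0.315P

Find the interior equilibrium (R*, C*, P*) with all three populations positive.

R* ≈ 649, C* ≈ 15.4, P* ≈ 16.9

From dP/dt = 0: 0.0204C* = 0.315, so C* = 15.4.
From dR/dt = 0: 0.709(1 - R*/837) = 0.0103·15.4, giving R* = 837·(1 - 0.224) = 649.
From dC/dt = 0: 0.00133·649 - 0.0786 = 0.0465P*, so P* = 0.785/0.0465 = 16.9.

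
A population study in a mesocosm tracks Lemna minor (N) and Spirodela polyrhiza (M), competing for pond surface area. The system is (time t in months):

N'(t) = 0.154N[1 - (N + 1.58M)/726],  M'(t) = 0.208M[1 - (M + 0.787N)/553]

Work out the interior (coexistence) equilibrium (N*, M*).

Setting both brackets to zero gives the nullclines N + 1.58M = 726 and 0.787N + M = 553.
Substituting M = 553 - 0.787N into the first: N(1 - 1.58·0.787) = 726 - 1.58·553.
So N* = -148/-0.243 = 607, and then M* = 553 - 0.787·607 = 75.4.

N* ≈ 607, M* ≈ 75.4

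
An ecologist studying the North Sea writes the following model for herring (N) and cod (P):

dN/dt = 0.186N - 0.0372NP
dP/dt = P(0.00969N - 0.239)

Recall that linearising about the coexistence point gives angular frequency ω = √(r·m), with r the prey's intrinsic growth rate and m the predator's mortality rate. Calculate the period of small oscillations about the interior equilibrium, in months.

T ≈ 29.8 months

Here r = 0.186 and m = 0.239, so r·m = 0.0445.
ω = √0.0445 = 0.211 per month, hence T = 2π/ω ≈ 29.8 months.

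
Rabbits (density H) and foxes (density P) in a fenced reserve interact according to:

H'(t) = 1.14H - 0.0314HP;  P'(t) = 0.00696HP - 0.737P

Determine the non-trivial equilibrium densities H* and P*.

Set dP/dt = 0 with P > 0: 0.00696H - 0.737 = 0, so H* = 0.737/0.00696 = 106.
Set dH/dt = 0 with H > 0: 1.14 - 0.0314P = 0, so P* = 1.14/0.0314 = 36.3.

H* ≈ 106, P* ≈ 36.3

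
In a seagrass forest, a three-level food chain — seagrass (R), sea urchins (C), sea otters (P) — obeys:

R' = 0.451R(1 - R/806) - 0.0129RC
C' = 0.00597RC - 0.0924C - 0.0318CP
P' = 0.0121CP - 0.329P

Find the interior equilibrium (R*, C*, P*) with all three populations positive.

R* ≈ 179, C* ≈ 27.2, P* ≈ 30.7

From dP/dt = 0: 0.0121C* = 0.329, so C* = 27.2.
From dR/dt = 0: 0.451(1 - R*/806) = 0.0129·27.2, giving R* = 806·(1 - 0.778) = 179.
From dC/dt = 0: 0.00597·179 - 0.0924 = 0.0318P*, so P* = 0.977/0.0318 = 30.7.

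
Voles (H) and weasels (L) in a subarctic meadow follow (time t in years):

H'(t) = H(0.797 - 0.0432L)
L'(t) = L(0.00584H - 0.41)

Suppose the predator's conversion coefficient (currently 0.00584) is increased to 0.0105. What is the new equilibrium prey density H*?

H* ≈ 39

At the interior fixed point, setting dL/dt = 0 with L > 0 fixes H* = (predator death rate)/(HL coefficient) — independent of the other coefficients.
With the change, H* = 0.41/0.0105 = 39; it falls from 70.2.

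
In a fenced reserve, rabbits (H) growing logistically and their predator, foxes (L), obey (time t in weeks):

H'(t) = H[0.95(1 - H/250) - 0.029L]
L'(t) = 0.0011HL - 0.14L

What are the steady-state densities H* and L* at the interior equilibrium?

H* ≈ 127, L* ≈ 16.1

From dL/dt = 0 with L > 0: 0.0011H* = 0.14, so H* = 127.
Substitute into dH/dt = 0: 0.95(1 - 127/250) = 0.029L*.
The bracket is 0.491, giving L* = 0.466/0.029 = 16.1.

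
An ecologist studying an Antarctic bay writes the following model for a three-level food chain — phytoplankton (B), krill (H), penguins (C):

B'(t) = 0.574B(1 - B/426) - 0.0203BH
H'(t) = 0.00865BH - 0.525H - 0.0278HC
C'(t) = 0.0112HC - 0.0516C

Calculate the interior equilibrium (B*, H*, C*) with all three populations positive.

B* ≈ 357, H* ≈ 4.61, C* ≈ 92.1

From dC/dt = 0: 0.0112H* = 0.0516, so H* = 4.61.
From dB/dt = 0: 0.574(1 - B*/426) = 0.0203·4.61, giving B* = 426·(1 - 0.163) = 357.
From dH/dt = 0: 0.00865·357 - 0.525 = 0.0278C*, so C* = 2.56/0.0278 = 92.1.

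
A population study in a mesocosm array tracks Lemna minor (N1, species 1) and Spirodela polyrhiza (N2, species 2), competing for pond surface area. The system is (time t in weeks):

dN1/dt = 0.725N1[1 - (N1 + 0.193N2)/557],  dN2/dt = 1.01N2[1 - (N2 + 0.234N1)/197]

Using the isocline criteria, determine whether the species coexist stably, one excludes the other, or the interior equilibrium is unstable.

Compare the nullcline intercepts: K1/α12 = 557/0.193 = 2890 > K2 = 197; K2/α21 = 197/0.234 = 842 > K1 = 557.
Since both inequalities hold, each species can invade when rare, so the interior equilibrium is stable.

stable coexistence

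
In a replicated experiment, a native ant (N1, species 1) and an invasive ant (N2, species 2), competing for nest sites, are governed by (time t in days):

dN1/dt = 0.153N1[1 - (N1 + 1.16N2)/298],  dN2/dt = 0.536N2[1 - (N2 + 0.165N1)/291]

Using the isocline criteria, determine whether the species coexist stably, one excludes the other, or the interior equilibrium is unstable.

Compare the nullcline intercepts: K1/α12 = 298/1.16 = 257 < K2 = 291; K2/α21 = 291/0.165 = 1760 > K1 = 298.
Since the inequalities point opposite ways, species 2 can invade but species 1 cannot.

species 2 excludes species 1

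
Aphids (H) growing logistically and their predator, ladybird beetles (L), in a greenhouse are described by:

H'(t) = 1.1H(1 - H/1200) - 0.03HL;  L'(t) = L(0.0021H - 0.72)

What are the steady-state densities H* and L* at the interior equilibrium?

H* ≈ 343, L* ≈ 26.2

From dL/dt = 0 with L > 0: 0.0021H* = 0.72, so H* = 343.
Substitute into dH/dt = 0: 1.1(1 - 343/1200) = 0.03L*.
The bracket is 0.714, giving L* = 0.786/0.03 = 26.2.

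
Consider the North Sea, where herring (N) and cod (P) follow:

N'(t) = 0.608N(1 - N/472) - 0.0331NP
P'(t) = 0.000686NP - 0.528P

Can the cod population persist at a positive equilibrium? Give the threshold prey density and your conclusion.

Threshold N = 770; K < 770, so no, the predator goes extinct.

The predator equation gives dP/dt > 0 only when N > 0.528/0.000686 = 770.
Without the predator, N → K = 472. Since 472 < 770, the predator cannot invade.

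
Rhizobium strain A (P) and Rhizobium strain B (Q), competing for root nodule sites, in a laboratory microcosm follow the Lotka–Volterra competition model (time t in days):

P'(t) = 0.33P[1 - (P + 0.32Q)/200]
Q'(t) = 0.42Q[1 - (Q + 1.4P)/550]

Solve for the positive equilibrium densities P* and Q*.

Setting both brackets to zero gives the nullclines P + 0.32Q = 200 and 1.4P + Q = 550.
Substituting Q = 550 - 1.4P into the first: P(1 - 0.32·1.4) = 200 - 0.32·550.
So P* = 24/0.552 = 43.5, and then Q* = 550 - 1.4·43.5 = 489.

P* ≈ 43.5, Q* ≈ 489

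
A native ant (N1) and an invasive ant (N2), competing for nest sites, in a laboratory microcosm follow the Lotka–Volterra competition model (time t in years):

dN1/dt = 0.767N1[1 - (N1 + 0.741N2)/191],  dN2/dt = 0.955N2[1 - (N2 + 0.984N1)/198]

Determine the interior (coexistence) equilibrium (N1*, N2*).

Setting both brackets to zero gives the nullclines N1 + 0.741N2 = 191 and 0.984N1 + N2 = 198.
Substituting N2 = 198 - 0.984N1 into the first: N1(1 - 0.741·0.984) = 191 - 0.741·198.
So N1* = 44.3/0.271 = 163, and then N2* = 198 - 0.984·163 = 37.1.

N1* ≈ 163, N2* ≈ 37.1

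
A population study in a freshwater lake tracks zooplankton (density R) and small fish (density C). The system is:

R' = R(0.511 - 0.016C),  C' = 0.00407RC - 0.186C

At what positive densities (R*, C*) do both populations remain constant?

Set dC/dt = 0 with C > 0: 0.00407R - 0.186 = 0, so R* = 0.186/0.00407 = 45.7.
Set dR/dt = 0 with R > 0: 0.511 - 0.016C = 0, so C* = 0.511/0.016 = 31.9.

R* ≈ 45.7, C* ≈ 31.9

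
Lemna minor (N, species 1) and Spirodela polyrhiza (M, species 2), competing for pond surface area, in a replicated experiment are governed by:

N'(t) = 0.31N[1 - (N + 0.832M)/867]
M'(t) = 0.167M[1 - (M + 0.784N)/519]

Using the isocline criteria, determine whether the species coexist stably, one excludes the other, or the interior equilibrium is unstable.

Compare the nullcline intercepts: K1/α12 = 867/0.832 = 1040 > K2 = 519; K2/α21 = 519/0.784 = 662 < K1 = 867.
Since the inequalities point opposite ways, species 1 can invade but species 2 cannot.

species 1 excludes species 2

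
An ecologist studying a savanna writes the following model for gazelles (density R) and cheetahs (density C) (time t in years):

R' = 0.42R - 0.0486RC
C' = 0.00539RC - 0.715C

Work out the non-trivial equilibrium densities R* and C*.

Set dC/dt = 0 with C > 0: 0.00539R - 0.715 = 0, so R* = 0.715/0.00539 = 133.
Set dR/dt = 0 with R > 0: 0.42 - 0.0486C = 0, so C* = 0.42/0.0486 = 8.64.

R* ≈ 133, C* ≈ 8.64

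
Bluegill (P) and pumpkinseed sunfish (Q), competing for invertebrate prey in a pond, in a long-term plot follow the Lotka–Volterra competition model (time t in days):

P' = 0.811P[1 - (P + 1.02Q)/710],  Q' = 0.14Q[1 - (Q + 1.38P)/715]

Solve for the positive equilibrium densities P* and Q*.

P* ≈ 47.4, Q* ≈ 650

Setting both brackets to zero gives the nullclines P + 1.02Q = 710 and 1.38P + Q = 715.
Substituting Q = 715 - 1.38P into the first: P(1 - 1.02·1.38) = 710 - 1.02·715.
So P* = -19.3/-0.408 = 47.4, and then Q* = 715 - 1.38·47.4 = 650.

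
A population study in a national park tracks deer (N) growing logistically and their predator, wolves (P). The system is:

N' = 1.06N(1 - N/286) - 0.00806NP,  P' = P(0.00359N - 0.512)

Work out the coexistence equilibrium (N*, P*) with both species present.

From dP/dt = 0 with P > 0: 0.00359N* = 0.512, so N* = 143.
Substitute into dN/dt = 0: 1.06(1 - 143/286) = 0.00806P*.
The bracket is 0.501, giving P* = 0.531/0.00806 = 65.9.

N* ≈ 143, P* ≈ 65.9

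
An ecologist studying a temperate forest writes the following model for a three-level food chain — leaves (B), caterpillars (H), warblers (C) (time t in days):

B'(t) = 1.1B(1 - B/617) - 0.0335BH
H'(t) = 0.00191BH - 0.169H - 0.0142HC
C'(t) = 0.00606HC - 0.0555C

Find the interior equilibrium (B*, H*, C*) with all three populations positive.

From dC/dt = 0: 0.00606H* = 0.0555, so H* = 9.16.
From dB/dt = 0: 1.1(1 - B*/617) = 0.0335·9.16, giving B* = 617·(1 - 0.279) = 445.
From dH/dt = 0: 0.00191·445 - 0.169 = 0.0142C*, so C* = 0.681/0.0142 = 47.9.

B* ≈ 445, H* ≈ 9.16, C* ≈ 47.9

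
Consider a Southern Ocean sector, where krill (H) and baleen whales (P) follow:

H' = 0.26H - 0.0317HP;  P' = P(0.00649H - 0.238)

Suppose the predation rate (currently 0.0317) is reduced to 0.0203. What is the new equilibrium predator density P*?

P* ≈ 12.8

At the interior fixed point, setting dH/dt = 0 with H > 0 fixes P* = (prey growth rate)/(HP coefficient) — independent of the other coefficients.
With the change, P* = 0.26/0.0203 = 12.8; it rises from 8.2.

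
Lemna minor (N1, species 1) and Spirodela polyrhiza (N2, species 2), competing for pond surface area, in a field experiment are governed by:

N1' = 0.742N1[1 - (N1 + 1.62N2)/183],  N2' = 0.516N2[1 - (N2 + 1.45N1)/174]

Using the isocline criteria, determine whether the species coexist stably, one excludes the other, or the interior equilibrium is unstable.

unstable coexistence (outcome depends on initial conditions)

Compare the nullcline intercepts: K1/α12 = 183/1.62 = 113 < K2 = 174; K2/α21 = 174/1.45 = 120 < K1 = 183.
Since both are reversed, neither can invade when rare; the interior point is a saddle.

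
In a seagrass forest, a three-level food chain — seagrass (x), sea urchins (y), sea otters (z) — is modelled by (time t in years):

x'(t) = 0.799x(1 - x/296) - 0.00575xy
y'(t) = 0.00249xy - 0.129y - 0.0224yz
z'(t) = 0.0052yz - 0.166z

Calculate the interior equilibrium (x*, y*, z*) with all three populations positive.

x* ≈ 228, y* ≈ 31.9, z* ≈ 19.6

From dz/dt = 0: 0.0052y* = 0.166, so y* = 31.9.
From dx/dt = 0: 0.799(1 - x*/296) = 0.00575·31.9, giving x* = 296·(1 - 0.23) = 228.
From dy/dt = 0: 0.00249·228 - 0.129 = 0.0224z*, so z* = 0.439/0.0224 = 19.6.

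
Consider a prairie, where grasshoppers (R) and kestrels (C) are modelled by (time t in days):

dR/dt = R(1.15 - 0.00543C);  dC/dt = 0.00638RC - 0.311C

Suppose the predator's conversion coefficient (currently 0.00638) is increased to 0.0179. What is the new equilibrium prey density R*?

R* ≈ 17.4

At the interior fixed point, setting dC/dt = 0 with C > 0 fixes R* = (predator death rate)/(RC coefficient) — independent of the other coefficients.
With the change, R* = 0.311/0.0179 = 17.4; it falls from 48.7.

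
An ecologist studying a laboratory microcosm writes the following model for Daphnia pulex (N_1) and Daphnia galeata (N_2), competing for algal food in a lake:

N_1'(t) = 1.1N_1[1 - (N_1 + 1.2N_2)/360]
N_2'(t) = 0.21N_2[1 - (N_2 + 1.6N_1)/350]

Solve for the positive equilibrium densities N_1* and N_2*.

Setting both brackets to zero gives the nullclines N_1 + 1.2N_2 = 360 and 1.6N_1 + N_2 = 350.
Substituting N_2 = 350 - 1.6N_1 into the first: N_1(1 - 1.2·1.6) = 360 - 1.2·350.
So N_1* = -60/-0.92 = 65.2, and then N_2* = 350 - 1.6·65.2 = 246.

N_1* ≈ 65.2, N_2* ≈ 246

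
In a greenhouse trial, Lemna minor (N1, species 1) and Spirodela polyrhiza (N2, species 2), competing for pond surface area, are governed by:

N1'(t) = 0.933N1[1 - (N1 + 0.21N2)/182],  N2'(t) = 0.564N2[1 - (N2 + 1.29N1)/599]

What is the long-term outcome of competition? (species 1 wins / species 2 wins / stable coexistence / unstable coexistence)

stable coexistence

Compare the nullcline intercepts: K1/α12 = 182/0.21 = 867 > K2 = 599; K2/α21 = 599/1.29 = 464 > K1 = 182.
Since both inequalities hold, each species can invade when rare, so the interior equilibrium is stable.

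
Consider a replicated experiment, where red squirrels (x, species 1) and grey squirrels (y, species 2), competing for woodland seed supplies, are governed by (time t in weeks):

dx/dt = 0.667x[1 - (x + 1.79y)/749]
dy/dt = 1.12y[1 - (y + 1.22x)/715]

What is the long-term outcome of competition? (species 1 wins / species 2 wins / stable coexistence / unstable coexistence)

Compare the nullcline intercepts: K1/α12 = 749/1.79 = 418 < K2 = 715; K2/α21 = 715/1.22 = 586 < K1 = 749.
Since both are reversed, neither can invade when rare; the interior point is a saddle.

unstable coexistence (outcome depends on initial conditions)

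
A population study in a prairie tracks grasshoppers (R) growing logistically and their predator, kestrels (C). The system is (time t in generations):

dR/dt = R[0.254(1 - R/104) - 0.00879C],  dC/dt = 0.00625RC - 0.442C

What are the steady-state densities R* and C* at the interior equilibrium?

R* ≈ 70.7, C* ≈ 9.25

From dC/dt = 0 with C > 0: 0.00625R* = 0.442, so R* = 70.7.
Substitute into dR/dt = 0: 0.254(1 - 70.7/104) = 0.00879C*.
The bracket is 0.32, giving C* = 0.0813/0.00879 = 9.25.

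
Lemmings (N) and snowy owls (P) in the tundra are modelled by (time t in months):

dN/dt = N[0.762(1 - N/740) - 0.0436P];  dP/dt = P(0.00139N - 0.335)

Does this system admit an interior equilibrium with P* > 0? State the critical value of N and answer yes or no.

Threshold N = 241; K > 241, so yes, the predator persists.

The predator equation gives dP/dt > 0 only when N > 0.335/0.00139 = 241.
Without the predator, N → K = 740. Since 740 > 241, the predator can invade and persist.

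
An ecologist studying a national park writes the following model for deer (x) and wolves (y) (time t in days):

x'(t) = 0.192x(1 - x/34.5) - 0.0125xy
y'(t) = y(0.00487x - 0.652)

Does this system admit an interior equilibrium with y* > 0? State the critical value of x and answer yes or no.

Threshold x = 134; K < 134, so no, the predator goes extinct.

The predator equation gives dy/dt > 0 only when x > 0.652/0.00487 = 134.
Without the predator, x → K = 34.5. Since 34.5 < 134, the predator cannot invade.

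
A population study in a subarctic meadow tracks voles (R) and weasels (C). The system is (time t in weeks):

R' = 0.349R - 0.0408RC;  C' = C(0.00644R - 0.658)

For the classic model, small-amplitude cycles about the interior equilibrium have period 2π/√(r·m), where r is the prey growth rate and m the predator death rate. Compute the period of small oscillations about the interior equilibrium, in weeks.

Here r = 0.349 and m = 0.658, so r·m = 0.23.
ω = √0.23 = 0.479 per week, hence T = 2π/ω ≈ 13.1 weeks.

T ≈ 13.1 weeks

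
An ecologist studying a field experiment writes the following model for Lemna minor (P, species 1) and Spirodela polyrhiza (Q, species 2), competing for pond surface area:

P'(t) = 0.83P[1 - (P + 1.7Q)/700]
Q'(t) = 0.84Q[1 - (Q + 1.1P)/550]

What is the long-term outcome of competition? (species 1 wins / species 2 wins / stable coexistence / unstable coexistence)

Compare the nullcline intercepts: K1/α12 = 700/1.7 = 412 < K2 = 550; K2/α21 = 550/1.1 = 500 < K1 = 700.
Since both are reversed, neither can invade when rare; the interior point is a saddle.

unstable coexistence (outcome depends on initial conditions)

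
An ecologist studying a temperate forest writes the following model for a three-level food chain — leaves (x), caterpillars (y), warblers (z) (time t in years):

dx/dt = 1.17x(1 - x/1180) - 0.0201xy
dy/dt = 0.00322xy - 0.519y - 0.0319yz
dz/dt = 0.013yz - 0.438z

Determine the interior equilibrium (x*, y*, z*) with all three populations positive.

x* ≈ 497, y* ≈ 33.7, z* ≈ 33.9

From dz/dt = 0: 0.013y* = 0.438, so y* = 33.7.
From dx/dt = 0: 1.17(1 - x*/1180) = 0.0201·33.7, giving x* = 1180·(1 - 0.579) = 497.
From dy/dt = 0: 0.00322·497 - 0.519 = 0.0319z*, so z* = 1.08/0.0319 = 33.9.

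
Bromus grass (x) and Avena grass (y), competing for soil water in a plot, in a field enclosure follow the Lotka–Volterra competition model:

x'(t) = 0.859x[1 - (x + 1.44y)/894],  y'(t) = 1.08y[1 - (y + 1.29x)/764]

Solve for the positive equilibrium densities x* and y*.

x* ≈ 240, y* ≈ 454

Setting both brackets to zero gives the nullclines x + 1.44y = 894 and 1.29x + y = 764.
Substituting y = 764 - 1.29x into the first: x(1 - 1.44·1.29) = 894 - 1.44·764.
So x* = -206/-0.858 = 240, and then y* = 764 - 1.29·240 = 454.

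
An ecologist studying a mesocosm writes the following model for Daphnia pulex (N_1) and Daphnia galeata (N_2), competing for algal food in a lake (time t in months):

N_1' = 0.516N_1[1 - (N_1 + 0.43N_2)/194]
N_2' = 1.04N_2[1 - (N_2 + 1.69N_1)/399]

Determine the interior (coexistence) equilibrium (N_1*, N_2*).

N_1* ≈ 82.1, N_2* ≈ 260

Setting both brackets to zero gives the nullclines N_1 + 0.43N_2 = 194 and 1.69N_1 + N_2 = 399.
Substituting N_2 = 399 - 1.69N_1 into the first: N_1(1 - 0.43·1.69) = 194 - 0.43·399.
So N_1* = 22.4/0.273 = 82.1, and then N_2* = 399 - 1.69·82.1 = 260.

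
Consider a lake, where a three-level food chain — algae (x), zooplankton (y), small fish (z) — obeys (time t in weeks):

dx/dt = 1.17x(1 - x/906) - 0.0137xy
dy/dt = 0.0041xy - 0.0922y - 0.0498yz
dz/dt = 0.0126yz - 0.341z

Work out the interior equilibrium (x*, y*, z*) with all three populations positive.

From dz/dt = 0: 0.0126y* = 0.341, so y* = 27.1.
From dx/dt = 0: 1.17(1 - x*/906) = 0.0137·27.1, giving x* = 906·(1 - 0.317) = 619.
From dy/dt = 0: 0.0041·619 - 0.0922 = 0.0498z*, so z* = 2.45/0.0498 = 49.1.

x* ≈ 619, y* ≈ 27.1, z* ≈ 49.1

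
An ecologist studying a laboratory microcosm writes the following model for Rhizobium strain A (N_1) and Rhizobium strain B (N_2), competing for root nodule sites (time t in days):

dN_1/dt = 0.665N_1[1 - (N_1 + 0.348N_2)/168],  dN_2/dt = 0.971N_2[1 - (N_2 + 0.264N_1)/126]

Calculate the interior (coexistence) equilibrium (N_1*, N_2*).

N_1* ≈ 137, N_2* ≈ 89.9

Setting both brackets to zero gives the nullclines N_1 + 0.348N_2 = 168 and 0.264N_1 + N_2 = 126.
Substituting N_2 = 126 - 0.264N_1 into the first: N_1(1 - 0.348·0.264) = 168 - 0.348·126.
So N_1* = 124/0.908 = 137, and then N_2* = 126 - 0.264·137 = 89.9.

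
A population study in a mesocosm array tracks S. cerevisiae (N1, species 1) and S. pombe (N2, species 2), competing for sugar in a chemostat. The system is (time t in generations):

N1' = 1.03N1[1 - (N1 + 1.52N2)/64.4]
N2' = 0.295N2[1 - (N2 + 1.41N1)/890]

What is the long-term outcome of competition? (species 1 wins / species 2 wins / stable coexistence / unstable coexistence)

species 2 excludes species 1

Compare the nullcline intercepts: K1/α12 = 64.4/1.52 = 42.4 < K2 = 890; K2/α21 = 890/1.41 = 631 > K1 = 64.4.
Since the inequalities point opposite ways, species 2 can invade but species 1 cannot.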